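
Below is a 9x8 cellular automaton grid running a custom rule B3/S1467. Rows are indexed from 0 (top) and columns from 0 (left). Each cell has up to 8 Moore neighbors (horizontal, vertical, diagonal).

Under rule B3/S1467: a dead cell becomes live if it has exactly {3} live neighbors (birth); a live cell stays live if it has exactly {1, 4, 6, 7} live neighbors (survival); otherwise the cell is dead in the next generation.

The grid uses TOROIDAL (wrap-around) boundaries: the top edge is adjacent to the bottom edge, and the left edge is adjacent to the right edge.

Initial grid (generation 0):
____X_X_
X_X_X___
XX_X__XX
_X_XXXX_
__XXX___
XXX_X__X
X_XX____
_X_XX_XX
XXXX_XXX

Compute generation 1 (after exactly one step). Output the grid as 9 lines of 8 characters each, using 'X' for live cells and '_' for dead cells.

Simulating step by step:
Generation 0 (given above): 38 live cells
Generation 1: 16 live cells
(generation 1 grid is the final answer)

Answer: ________
______X_
XX_X___X
_____X__
___X__XX
________
_____XX_
____X_X_
X_XX____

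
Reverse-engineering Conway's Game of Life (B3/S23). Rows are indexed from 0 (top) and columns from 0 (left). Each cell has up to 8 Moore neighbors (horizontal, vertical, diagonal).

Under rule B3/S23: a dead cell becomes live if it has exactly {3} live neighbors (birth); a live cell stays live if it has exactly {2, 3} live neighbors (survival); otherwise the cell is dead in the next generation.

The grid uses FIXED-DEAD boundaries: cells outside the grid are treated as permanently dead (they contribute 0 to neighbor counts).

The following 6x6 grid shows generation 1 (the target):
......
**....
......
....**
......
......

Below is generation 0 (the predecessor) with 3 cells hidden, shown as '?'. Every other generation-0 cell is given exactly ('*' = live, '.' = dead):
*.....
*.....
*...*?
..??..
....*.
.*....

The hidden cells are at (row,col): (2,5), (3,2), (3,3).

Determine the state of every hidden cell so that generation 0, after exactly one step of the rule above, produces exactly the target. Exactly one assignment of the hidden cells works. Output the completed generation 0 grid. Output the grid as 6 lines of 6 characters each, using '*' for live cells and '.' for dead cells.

Hidden generation-0 cells (in order): (2,5), (3,2), (3,3).
A hidden cell only influences target cells in its own 3x3 neighborhood. Try each of the 2^3 = 8 assignments, step the completed generation 0 forward once under B3/S23, and compare with the target:
  (2,5)=. (3,2)=. (3,3)=. -> step gives (3,4)='.' but target has '*' -> reject
  (2,5)=. (3,2)=. (3,3)=* -> step gives (3,3)='*' but target has '.' -> reject
  (2,5)=. (3,2)=* (3,3)=. -> step gives (2,1)='*' but target has '.' -> reject
  (2,5)=. (3,2)=* (3,3)=* -> step gives (2,1)='*' but target has '.' -> reject
  (2,5)=* (3,2)=. (3,3)=. -> step reproduces the target at every cell -> ACCEPT
  (2,5)=* (3,2)=. (3,3)=* -> step gives (2,4)='*' but target has '.' -> reject
  (2,5)=* (3,2)=* (3,3)=. -> step gives (2,1)='*' but target has '.' -> reject
  (2,5)=* (3,2)=* (3,3)=* -> step gives (2,1)='*' but target has '.' -> reject
Unique solution: (2,5)=live, (3,2)=dead, (3,3)=dead.
Check: live-neighbor counts of every cell in the completed generation 0:
120000
230122
120111
110233
111101
101111
Applying B3/S23 to generation 0 with these counts gives:
......
**....
......
....**
......
......
which matches the target exactly.

Answer: *.....
*.....
*...**
......
....*.
.*....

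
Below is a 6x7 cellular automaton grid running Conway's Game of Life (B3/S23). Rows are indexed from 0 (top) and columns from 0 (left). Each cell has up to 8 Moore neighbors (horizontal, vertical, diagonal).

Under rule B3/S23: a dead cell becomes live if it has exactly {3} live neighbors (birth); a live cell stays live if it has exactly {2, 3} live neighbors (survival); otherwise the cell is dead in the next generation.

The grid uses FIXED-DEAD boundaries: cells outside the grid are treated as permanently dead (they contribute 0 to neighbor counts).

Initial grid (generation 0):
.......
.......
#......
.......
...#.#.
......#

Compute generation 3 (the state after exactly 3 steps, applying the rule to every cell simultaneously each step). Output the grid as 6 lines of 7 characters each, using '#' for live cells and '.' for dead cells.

Simulating step by step:
Generation 0 (given above): 4 live cells
Generation 1: 0 live cells
.......
.......
.......
.......
.......
.......
Generation 2: 0 live cells
.......
.......
.......
.......
.......
.......
Generation 3: 0 live cells
(generation 3 grid is the final answer)

Answer: .......
.......
.......
.......
.......
.......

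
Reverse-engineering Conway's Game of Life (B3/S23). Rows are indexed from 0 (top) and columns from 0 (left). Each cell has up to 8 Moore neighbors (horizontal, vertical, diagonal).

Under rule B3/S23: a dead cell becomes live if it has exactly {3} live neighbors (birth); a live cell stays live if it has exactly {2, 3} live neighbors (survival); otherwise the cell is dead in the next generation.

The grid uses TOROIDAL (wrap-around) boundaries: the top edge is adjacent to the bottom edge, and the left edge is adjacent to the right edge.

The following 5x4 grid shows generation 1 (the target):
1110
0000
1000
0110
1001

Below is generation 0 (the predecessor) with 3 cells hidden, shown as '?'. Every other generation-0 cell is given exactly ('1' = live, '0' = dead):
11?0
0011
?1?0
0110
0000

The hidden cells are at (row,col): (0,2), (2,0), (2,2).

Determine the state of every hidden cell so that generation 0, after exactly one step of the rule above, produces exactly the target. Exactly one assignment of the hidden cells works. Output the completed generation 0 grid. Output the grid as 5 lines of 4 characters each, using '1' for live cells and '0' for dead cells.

Hidden generation-0 cells (in order): (0,2), (2,0), (2,2).
A hidden cell only influences target cells in its own 3x3 neighborhood. Try each of the 2^3 = 8 assignments, step the completed generation 0 forward once under B3/S23, and compare with the target:
  (0,2)=0 (2,0)=0 (2,2)=0 -> step gives (0,3)='1' but target has '0' -> reject
  (0,2)=0 (2,0)=0 (2,2)=1 -> step gives (0,3)='1' but target has '0' -> reject
  (0,2)=0 (2,0)=1 (2,2)=0 -> step gives (0,3)='1' but target has '0' -> reject
  (0,2)=0 (2,0)=1 (2,2)=1 -> step gives (0,3)='1' but target has '0' -> reject
  (0,2)=1 (2,0)=0 (2,2)=0 -> step gives (1,3)='1' but target has '0' -> reject
  (0,2)=1 (2,0)=0 (2,2)=1 -> step reproduces the target at every cell -> ACCEPT
  (0,2)=1 (2,0)=1 (2,2)=0 -> step gives (3,0)='1' but target has '0' -> reject
  (0,2)=1 (2,0)=1 (2,2)=1 -> step gives (3,0)='1' but target has '0' -> reject
Unique solution: (0,2)=live, (2,0)=dead, (2,2)=live.
Check: live-neighbor counts of every cell in the completed generation 0:
2334
4654
3454
2332
3543
Applying B3/S23 to generation 0 with these counts gives:
1110
0000
1000
0110
1001
which matches the target exactly.

Answer: 1110
0011
0110
0110
0000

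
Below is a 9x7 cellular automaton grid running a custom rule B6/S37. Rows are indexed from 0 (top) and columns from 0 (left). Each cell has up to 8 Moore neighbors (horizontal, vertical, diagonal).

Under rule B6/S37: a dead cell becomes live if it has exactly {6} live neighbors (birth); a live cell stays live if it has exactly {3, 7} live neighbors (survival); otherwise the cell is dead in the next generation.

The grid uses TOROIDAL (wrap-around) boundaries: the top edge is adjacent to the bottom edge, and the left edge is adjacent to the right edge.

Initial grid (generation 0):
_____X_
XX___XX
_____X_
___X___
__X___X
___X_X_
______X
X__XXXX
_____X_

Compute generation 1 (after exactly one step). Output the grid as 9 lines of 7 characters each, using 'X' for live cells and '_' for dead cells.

Simulating step by step:
Generation 0 (given above): 18 live cells
Generation 1: 3 live cells
(generation 1 grid is the final answer)

Answer: _____X_
_____X_
_______
_______
_______
_______
_______
____X__
_______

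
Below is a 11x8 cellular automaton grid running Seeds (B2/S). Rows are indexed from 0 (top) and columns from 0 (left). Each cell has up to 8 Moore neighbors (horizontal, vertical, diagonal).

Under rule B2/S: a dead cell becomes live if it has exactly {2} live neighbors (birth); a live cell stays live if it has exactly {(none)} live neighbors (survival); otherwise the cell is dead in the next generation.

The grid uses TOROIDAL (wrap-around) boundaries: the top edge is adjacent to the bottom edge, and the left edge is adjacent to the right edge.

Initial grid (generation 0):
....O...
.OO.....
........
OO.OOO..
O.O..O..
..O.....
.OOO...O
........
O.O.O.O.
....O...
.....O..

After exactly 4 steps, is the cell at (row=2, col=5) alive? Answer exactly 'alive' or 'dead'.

Simulating step by step:
Generation 0 (given above): 22 live cells
Generation 1: 23 live cells
.OOO.O..
...O....
.....O..
......OO
......OO
....O.OO
O.......
....OOO.
.O.....O
.O....OO
...O....
Generation 2: 12 live cells
........
.O...OO.
....O..O
O.......
........
........
...O....
.O......
..O.O...
........
.....O.O
Generation 3: 17 live cells
O...O..O
O...O..O
.O......
.......O
........
........
..O.....
....O...
.O.O....
...OOOO.
......O.
Generation 4: 12 live cells
.O.O....
...O.OO.
......O.
O.......
........
........
...O....
.O......
......O.
.......O
O.......

Cell (2,5) at generation 4: 0 -> dead

Answer: dead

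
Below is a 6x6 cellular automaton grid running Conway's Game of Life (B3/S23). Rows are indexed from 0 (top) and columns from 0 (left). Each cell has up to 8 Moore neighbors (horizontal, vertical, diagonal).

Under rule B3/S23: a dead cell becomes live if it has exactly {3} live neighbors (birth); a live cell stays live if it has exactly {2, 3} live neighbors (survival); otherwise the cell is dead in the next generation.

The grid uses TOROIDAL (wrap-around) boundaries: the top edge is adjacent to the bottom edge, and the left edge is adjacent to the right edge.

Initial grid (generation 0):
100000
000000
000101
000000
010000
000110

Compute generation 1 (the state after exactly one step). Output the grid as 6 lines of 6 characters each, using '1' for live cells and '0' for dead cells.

Simulating step by step:
Generation 0 (given above): 6 live cells
Generation 1: 0 live cells
(generation 1 grid is the final answer)

Answer: 000000
000000
000000
000000
000000
000000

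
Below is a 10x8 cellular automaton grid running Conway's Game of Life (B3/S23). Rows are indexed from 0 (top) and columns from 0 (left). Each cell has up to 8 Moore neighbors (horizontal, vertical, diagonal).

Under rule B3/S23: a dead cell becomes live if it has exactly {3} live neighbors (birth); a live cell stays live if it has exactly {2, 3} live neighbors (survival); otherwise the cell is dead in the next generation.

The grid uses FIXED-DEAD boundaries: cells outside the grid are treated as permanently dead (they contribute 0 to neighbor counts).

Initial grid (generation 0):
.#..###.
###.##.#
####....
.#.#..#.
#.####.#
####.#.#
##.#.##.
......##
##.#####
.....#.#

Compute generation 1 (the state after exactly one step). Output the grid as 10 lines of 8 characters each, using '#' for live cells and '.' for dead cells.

Answer: #####.#.
........
.....##.
.....##.
#....#.#
.......#
#..#.#..
...#....
....#...
.....#.#

Derivation:
Simulating step by step:
Generation 0 (given above): 45 live cells
Generation 1: 21 live cells
(generation 1 grid is the final answer)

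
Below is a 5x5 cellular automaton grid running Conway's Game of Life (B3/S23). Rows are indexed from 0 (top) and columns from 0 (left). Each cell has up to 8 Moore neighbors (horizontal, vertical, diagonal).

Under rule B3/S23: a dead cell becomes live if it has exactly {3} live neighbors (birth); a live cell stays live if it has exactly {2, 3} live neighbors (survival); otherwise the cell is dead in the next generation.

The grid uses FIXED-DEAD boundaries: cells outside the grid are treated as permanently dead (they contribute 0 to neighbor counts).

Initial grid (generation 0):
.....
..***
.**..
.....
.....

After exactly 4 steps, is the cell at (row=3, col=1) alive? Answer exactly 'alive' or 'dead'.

Answer: dead

Derivation:
Simulating step by step:
Generation 0 (given above): 5 live cells
Generation 1: 6 live cells
...*.
.***.
.**..
.....
.....
Generation 2: 5 live cells
...*.
.*.*.
.*.*.
.....
.....
Generation 3: 3 live cells
..*..
...**
.....
.....
.....
Generation 4: 2 live cells
...*.
...*.
.....
.....
.....

Cell (3,1) at generation 4: 0 -> dead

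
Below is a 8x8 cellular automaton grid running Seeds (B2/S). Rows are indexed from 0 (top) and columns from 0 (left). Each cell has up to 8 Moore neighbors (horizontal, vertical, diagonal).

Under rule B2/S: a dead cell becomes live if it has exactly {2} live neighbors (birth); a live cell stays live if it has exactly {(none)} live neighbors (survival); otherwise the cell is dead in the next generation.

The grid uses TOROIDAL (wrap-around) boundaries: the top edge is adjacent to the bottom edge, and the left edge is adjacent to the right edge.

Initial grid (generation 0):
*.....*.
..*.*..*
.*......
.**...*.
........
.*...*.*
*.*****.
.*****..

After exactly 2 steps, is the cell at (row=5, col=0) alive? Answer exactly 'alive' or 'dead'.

Answer: dead

Derivation:
Simulating step by step:
Generation 0 (given above): 23 live cells
Generation 1: 9 live cells
........
...*.**.
.....***
*.......
.....*.*
........
........
........
Generation 2: 8 live cells
....***.
........
*.......
....*...
*.....*.
......*.
........
........

Cell (5,0) at generation 2: 0 -> dead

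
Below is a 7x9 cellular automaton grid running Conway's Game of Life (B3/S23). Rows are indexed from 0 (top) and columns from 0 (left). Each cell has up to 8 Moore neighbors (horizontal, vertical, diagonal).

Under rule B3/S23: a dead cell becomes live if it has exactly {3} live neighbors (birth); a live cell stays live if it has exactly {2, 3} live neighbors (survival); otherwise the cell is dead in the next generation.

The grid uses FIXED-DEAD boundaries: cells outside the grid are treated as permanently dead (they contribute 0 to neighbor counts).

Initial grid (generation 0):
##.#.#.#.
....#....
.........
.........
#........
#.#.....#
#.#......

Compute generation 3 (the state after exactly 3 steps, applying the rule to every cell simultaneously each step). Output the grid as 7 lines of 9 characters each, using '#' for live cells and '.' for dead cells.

Answer: .........
.........
.........
.........
.........
.........
.........

Derivation:
Simulating step by step:
Generation 0 (given above): 12 live cells
Generation 1: 4 live cells
....#....
....#....
.........
.........
.#.......
#........
.........
Generation 2: 0 live cells
.........
.........
.........
.........
.........
.........
.........
Generation 3: 0 live cells
(generation 3 grid is the final answer)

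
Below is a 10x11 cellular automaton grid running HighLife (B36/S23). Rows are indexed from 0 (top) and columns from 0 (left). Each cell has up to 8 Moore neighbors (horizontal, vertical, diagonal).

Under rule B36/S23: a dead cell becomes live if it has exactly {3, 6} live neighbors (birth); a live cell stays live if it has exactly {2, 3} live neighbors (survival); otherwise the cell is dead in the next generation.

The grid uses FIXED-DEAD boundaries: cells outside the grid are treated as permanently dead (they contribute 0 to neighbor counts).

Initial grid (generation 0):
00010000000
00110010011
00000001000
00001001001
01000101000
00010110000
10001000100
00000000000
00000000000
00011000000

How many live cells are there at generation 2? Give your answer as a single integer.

Simulating step by step:
Generation 0 (given above): 21 live cells
Generation 1: 19 live cells
00110000000
00110000000
00010011111
00000001100
00000101000
00000111000
00001100000
00000000000
00000000000
00000000000
Generation 2: 15 live cells
00110000000
00001001110
00110010010
00000000000
00000110000
00000001000
00001100000
00000000000
00000000000
00000000000
Population at generation 2: 15

Answer: 15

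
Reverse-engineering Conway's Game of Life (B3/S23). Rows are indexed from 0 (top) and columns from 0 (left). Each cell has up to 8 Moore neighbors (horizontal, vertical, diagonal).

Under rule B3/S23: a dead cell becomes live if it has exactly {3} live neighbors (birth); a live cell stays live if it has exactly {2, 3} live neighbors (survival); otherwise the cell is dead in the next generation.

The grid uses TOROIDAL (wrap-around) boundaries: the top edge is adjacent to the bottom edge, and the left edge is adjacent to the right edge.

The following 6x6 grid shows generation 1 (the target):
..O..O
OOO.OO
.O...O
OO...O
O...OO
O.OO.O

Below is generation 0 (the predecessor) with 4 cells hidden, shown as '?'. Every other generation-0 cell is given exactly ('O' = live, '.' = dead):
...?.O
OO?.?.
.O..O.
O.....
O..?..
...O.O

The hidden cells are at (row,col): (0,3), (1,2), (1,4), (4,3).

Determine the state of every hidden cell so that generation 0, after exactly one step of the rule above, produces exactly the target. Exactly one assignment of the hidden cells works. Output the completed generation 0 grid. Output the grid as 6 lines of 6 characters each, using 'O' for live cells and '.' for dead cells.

Answer: ...O.O
OO....
.O..O.
O.....
O..O..
...O.O

Derivation:
Hidden generation-0 cells (in order): (0,3), (1,2), (1,4), (4,3).
A hidden cell only influences target cells in its own 3x3 neighborhood. Try each of the 2^4 = 16 assignments, step the completed generation 0 forward once under B3/S23, and compare with the target:
  (0,3)=. (1,2)=. (1,4)=. (4,3)=. -> step gives (0,2)='.' but target has 'O' -> reject
  (0,3)=. (1,2)=. (1,4)=. (4,3)=O -> step gives (0,2)='.' but target has 'O' -> reject
  (0,3)=. (1,2)=. (1,4)=O (4,3)=. -> step gives (0,2)='.' but target has 'O' -> reject
  (0,3)=. (1,2)=. (1,4)=O (4,3)=O -> step gives (0,2)='.' but target has 'O' -> reject
  (0,3)=. (1,2)=O (1,4)=. (4,3)=. -> step gives (0,1)='O' but target has '.' -> reject
  (0,3)=. (1,2)=O (1,4)=. (4,3)=O -> step gives (0,1)='O' but target has '.' -> reject
  (0,3)=. (1,2)=O (1,4)=O (4,3)=. -> step gives (0,1)='O' but target has '.' -> reject
  (0,3)=. (1,2)=O (1,4)=O (4,3)=O -> step gives (0,1)='O' but target has '.' -> reject
  (0,3)=O (1,2)=. (1,4)=. (4,3)=. -> step gives (4,4)='.' but target has 'O' -> reject
  (0,3)=O (1,2)=. (1,4)=. (4,3)=O -> step reproduces the target at every cell -> ACCEPT
  (0,3)=O (1,2)=. (1,4)=O (4,3)=. -> step gives (0,3)='O' but target has '.' -> reject
  (0,3)=O (1,2)=. (1,4)=O (4,3)=O -> step gives (0,3)='O' but target has '.' -> reject
  (0,3)=O (1,2)=O (1,4)=. (4,3)=. -> step gives (0,1)='O' but target has '.' -> reject
  (0,3)=O (1,2)=O (1,4)=. (4,3)=O -> step gives (0,1)='O' but target has '.' -> reject
  (0,3)=O (1,2)=O (1,4)=O (4,3)=. -> step gives (0,1)='O' but target has '.' -> reject
  (0,3)=O (1,2)=O (1,4)=O (4,3)=O -> step gives (0,1)='O' but target has '.' -> reject
Unique solution: (0,3)=live, (1,2)=dead, (1,4)=dead, (4,3)=live.
Check: live-neighbor counts of every cell in the completed generation 0:
423142
323233
432103
232223
222133
313252
Applying B3/S23 to generation 0 with these counts gives:
..O..O
OOO.OO
.O...O
OO...O
O...OO
O.OO.O
which matches the target exactly.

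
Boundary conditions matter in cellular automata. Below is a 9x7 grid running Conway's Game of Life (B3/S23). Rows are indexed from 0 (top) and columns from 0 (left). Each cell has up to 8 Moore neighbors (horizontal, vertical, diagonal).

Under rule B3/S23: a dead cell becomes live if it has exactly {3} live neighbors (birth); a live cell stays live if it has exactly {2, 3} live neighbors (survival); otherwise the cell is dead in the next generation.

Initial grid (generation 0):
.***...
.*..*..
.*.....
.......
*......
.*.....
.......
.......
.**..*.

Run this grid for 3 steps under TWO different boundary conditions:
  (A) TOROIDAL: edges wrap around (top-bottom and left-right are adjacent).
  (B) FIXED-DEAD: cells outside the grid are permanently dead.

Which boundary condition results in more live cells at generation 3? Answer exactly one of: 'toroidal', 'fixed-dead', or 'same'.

Under TOROIDAL boundary, generation 3:
*....*.
***.*..
.***...
.......
.......
.......
.......
...*...
..*.*..
Population = 12

Under FIXED-DEAD boundary, generation 3:
**.....
**.....
.......
.......
.......
.......
.......
.......
.......
Population = 4

Comparison: toroidal=12, fixed-dead=4 -> toroidal

Answer: toroidal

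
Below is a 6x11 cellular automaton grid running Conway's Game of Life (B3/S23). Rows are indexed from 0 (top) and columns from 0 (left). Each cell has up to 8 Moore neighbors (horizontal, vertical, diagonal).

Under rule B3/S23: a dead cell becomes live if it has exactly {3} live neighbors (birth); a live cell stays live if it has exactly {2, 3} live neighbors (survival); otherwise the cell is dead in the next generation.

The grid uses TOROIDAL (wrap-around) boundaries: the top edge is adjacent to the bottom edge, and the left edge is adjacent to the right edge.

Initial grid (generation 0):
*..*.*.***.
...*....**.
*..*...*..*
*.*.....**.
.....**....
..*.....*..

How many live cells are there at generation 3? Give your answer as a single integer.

Simulating step by step:
Generation 0 (given above): 21 live cells
Generation 1: 28 live cells
..***..*..*
*.**..*....
****...*...
**....****.
.*.....***.
....**..**.
Generation 2: 22 live cells
.**...*****
*.....**..*
...*.......
......*..*.
**...*.....
..*.***...*
Generation 3: 21 live cells
.***....*..
***...*...*
......**..*
...........
**..*.....*
..***...*.*
Population at generation 3: 21

Answer: 21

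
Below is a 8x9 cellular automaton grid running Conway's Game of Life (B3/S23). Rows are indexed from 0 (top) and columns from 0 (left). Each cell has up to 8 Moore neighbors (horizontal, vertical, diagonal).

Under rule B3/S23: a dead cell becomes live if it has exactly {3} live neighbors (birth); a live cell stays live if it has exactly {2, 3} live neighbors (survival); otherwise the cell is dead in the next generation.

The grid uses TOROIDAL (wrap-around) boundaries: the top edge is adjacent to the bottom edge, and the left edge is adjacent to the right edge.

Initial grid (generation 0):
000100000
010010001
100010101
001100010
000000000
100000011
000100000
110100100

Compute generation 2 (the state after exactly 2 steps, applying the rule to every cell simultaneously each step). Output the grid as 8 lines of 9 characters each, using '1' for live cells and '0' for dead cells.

Answer: 000000000
000000111
011001000
011110110
000000010
000000011
001100000
010010000

Derivation:
Simulating step by step:
Generation 0 (given above): 19 live cells
Generation 1: 24 live cells
010110000
000111011
111011001
000100011
000000010
000000001
011000010
000110000
Generation 2: 19 live cells
(generation 2 grid is the final answer)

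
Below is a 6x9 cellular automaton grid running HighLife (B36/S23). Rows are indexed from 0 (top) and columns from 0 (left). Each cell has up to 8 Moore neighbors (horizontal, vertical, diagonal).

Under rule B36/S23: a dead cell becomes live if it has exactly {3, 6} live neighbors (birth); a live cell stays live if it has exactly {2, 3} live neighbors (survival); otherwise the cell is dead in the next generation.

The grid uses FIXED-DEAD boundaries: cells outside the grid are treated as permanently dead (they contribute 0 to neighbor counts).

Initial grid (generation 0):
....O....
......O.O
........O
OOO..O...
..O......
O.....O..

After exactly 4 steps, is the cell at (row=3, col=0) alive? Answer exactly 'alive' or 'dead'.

Simulating step by step:
Generation 0 (given above): 11 live cells
Generation 1: 7 live cells
.........
.......O.
.O.....O.
.OO......
O.O......
.........
Generation 2: 5 live cells
.........
.........
.OO......
O.O......
..O......
.........
Generation 3: 5 live cells
.........
.........
.OO......
..OO.....
.O.......
.........
Generation 4: 5 live cells
.........
.........
.OOO.....
...O.....
..O......
.........

Cell (3,0) at generation 4: 0 -> dead

Answer: dead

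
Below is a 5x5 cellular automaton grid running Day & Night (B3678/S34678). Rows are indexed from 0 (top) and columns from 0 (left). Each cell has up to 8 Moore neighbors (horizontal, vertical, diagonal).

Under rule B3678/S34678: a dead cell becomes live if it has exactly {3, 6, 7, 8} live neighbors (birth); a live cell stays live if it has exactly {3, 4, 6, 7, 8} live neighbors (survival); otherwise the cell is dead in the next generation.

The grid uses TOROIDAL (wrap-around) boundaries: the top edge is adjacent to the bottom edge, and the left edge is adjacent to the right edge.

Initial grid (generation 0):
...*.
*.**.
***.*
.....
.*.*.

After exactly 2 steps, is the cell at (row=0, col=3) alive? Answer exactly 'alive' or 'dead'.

Simulating step by step:
Generation 0 (given above): 10 live cells
Generation 1: 12 live cells
.*.*.
*.**.
***.*
...**
..*..
Generation 2: 14 live cells
.*.**
**.*.
****.
...**
..*.*

Cell (0,3) at generation 2: 1 -> alive

Answer: alive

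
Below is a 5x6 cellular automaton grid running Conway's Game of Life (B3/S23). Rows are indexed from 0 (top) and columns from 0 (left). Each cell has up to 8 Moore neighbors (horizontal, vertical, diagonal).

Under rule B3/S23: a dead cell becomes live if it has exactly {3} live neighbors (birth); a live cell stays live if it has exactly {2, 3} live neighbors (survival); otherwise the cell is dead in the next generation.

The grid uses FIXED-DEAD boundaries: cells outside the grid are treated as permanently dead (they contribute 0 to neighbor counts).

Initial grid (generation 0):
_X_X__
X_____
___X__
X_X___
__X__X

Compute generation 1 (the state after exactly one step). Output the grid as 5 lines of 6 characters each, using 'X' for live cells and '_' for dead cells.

Simulating step by step:
Generation 0 (given above): 8 live cells
Generation 1: 6 live cells
(generation 1 grid is the final answer)

Answer: ______
__X___
_X____
_XXX__
_X____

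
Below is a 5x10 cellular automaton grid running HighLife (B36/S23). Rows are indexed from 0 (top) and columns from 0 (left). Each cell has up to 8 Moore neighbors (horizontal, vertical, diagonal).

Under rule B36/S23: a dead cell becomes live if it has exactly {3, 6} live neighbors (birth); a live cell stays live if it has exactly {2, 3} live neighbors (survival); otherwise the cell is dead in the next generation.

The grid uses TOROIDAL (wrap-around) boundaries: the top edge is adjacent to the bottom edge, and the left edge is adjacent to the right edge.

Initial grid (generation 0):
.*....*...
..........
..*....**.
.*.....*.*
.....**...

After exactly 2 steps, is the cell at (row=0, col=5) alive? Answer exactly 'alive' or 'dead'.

Simulating step by step:
Generation 0 (given above): 10 live cells
Generation 1: 10 live cells
.....**...
.......*..
.......**.
.......*..
*....***..
Generation 2: 8 live cells
.....*....
.......**.
......***.
..........
.....*.*..

Cell (0,5) at generation 2: 1 -> alive

Answer: alive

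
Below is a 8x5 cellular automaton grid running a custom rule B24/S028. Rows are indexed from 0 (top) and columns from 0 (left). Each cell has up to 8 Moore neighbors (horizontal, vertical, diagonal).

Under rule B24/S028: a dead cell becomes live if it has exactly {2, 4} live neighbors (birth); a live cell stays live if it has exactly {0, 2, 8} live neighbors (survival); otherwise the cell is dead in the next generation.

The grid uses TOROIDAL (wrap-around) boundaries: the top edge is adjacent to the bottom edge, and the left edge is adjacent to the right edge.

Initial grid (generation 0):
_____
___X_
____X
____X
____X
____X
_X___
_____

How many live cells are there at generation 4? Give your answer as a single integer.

Answer: 8

Derivation:
Simulating step by step:
Generation 0 (given above): 6 live cells
Generation 1: 8 live cells
_____
____X
X___X
____X
____X
___X_
XX___
_____
Generation 2: 11 live cells
_____
___XX
_____
X____
X___X
_XX__
__X_X
XX___
Generation 3: 20 live cells
_XXX_
_____
X__X_
XX___
_XXXX
X_XX_
X____
XXXXX
Generation 4: 8 live cells
X___X
X_X__
X_XX_
___X_
_____
_____
_____
_____
Population at generation 4: 8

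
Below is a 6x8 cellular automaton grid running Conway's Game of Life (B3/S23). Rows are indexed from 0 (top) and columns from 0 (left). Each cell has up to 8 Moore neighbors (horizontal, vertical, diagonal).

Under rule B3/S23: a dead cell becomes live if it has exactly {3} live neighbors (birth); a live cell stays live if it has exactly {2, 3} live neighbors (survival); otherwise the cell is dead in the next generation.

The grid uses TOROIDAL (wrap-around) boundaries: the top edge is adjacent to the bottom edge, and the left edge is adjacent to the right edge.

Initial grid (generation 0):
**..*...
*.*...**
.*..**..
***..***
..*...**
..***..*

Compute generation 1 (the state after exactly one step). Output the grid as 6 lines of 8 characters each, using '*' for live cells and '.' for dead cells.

Answer: ....***.
..***.**
...**...
..***...
....*...
..*.****

Derivation:
Simulating step by step:
Generation 0 (given above): 23 live cells
Generation 1: 19 live cells
(generation 1 grid is the final answer)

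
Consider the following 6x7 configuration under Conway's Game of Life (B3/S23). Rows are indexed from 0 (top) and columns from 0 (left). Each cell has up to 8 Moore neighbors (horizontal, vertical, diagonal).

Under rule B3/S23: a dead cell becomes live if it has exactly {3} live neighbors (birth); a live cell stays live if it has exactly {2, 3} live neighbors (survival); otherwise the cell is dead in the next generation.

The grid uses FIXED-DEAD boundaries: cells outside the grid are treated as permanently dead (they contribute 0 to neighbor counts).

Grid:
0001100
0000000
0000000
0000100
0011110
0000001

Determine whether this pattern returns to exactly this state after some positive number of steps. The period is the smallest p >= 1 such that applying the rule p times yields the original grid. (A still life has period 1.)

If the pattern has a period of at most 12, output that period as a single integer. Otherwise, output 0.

Answer: 0

Derivation:
Simulating and comparing each generation to the original:
Gen 0 (original, given above): 8 live cells
Gen 1: 8 live cells, differs from original
Gen 2: 5 live cells, differs from original
Gen 3: 2 live cells, differs from original
Gen 4: 0 live cells, differs from original
Gen 5: 0 live cells, differs from original
Gen 6: 0 live cells, differs from original
Gen 7: 0 live cells, differs from original
Gen 8: 0 live cells, differs from original
Gen 9: 0 live cells, differs from original
Gen 10: 0 live cells, differs from original
Gen 11: 0 live cells, differs from original
Gen 12: 0 live cells, differs from original
No period found within 12 steps.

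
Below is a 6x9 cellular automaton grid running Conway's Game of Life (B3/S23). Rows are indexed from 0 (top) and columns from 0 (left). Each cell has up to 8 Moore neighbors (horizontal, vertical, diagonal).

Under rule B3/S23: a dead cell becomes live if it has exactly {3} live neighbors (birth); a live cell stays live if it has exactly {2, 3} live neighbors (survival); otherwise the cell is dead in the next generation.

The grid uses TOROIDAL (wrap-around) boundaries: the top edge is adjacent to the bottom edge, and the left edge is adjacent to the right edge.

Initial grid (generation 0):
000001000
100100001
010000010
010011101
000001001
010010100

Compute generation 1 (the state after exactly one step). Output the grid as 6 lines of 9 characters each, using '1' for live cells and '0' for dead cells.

Simulating step by step:
Generation 0 (given above): 16 live cells
Generation 1: 17 live cells
(generation 1 grid is the final answer)

Answer: 100011000
100000001
011011110
000011101
000000000
000010100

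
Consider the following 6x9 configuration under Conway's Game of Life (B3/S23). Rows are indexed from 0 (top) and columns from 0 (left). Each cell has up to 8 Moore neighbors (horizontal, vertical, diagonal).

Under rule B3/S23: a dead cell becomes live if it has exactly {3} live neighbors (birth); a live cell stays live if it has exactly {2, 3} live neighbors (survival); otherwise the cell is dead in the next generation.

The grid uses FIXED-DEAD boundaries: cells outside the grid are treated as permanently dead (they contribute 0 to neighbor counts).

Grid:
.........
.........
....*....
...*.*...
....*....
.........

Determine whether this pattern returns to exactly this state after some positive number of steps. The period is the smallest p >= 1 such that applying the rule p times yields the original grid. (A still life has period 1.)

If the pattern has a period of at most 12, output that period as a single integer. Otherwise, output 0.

Answer: 1

Derivation:
Simulating and comparing each generation to the original:
Gen 0 (original, given above): 4 live cells
Gen 1: 4 live cells, MATCHES original -> period = 1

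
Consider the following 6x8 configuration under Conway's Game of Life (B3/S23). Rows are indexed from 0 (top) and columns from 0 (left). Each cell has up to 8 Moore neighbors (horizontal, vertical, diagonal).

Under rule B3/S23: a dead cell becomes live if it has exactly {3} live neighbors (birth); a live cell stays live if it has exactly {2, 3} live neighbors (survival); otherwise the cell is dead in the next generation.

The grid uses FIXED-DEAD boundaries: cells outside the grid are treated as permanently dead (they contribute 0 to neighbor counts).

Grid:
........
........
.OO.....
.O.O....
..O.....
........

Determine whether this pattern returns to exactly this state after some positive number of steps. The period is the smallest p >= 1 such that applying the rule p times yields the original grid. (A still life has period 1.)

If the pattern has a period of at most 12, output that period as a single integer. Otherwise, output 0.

Answer: 1

Derivation:
Simulating and comparing each generation to the original:
Gen 0 (original, given above): 5 live cells
Gen 1: 5 live cells, MATCHES original -> period = 1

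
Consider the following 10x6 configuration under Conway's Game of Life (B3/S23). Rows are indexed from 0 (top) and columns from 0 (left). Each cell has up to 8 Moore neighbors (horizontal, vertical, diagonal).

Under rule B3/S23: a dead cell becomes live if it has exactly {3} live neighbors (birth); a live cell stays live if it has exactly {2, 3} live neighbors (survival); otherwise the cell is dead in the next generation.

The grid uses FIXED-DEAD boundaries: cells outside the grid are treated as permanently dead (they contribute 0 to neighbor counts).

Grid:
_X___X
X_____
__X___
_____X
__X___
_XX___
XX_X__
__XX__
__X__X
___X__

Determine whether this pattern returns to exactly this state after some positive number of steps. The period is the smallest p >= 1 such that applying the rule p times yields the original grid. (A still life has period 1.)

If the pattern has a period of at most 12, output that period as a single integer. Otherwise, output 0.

Answer: 0

Derivation:
Simulating and comparing each generation to the original:
Gen 0 (original, given above): 16 live cells
Gen 1: 11 live cells, differs from original
Gen 2: 9 live cells, differs from original
Gen 3: 9 live cells, differs from original
Gen 4: 9 live cells, differs from original
Gen 5: 8 live cells, differs from original
Gen 6: 9 live cells, differs from original
Gen 7: 12 live cells, differs from original
Gen 8: 11 live cells, differs from original
Gen 9: 18 live cells, differs from original
Gen 10: 11 live cells, differs from original
Gen 11: 9 live cells, differs from original
Gen 12: 7 live cells, differs from original
No period found within 12 steps.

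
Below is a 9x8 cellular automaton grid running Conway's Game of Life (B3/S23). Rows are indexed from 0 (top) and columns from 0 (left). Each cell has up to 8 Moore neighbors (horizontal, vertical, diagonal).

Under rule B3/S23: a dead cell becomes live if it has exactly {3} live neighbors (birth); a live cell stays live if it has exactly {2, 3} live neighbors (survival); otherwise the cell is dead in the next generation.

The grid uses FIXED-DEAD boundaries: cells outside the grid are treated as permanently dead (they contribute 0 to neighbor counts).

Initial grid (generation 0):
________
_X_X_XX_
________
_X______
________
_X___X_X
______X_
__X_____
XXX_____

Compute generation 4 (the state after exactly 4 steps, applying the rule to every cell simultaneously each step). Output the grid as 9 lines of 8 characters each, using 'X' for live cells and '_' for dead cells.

Simulating step by step:
Generation 0 (given above): 13 live cells
Generation 1: 6 live cells
________
________
__X_____
________
________
______X_
______X_
__X_____
_XX_____
Generation 2: 4 live cells
________
________
________
________
________
________
________
_XX_____
_XX_____
Generation 3: 4 live cells
________
________
________
________
________
________
________
_XX_____
_XX_____
Generation 4: 4 live cells
(generation 4 grid is the final answer)

Answer: ________
________
________
________
________
________
________
_XX_____
_XX_____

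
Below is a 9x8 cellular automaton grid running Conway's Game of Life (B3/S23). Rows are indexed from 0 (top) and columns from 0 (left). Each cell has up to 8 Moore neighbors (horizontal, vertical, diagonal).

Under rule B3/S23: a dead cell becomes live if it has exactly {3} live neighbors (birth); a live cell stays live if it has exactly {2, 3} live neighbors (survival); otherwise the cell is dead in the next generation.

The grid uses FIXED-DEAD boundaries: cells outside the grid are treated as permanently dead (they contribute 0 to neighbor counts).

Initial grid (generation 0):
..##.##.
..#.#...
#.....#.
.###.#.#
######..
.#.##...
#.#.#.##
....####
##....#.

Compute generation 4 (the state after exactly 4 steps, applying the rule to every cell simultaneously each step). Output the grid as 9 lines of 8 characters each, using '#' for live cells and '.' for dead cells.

Answer: .##.....
.#...##.
..#####.
...##.#.
.......#
...#....
##.#.##.
.#.#....
..#.....

Derivation:
Simulating step by step:
Generation 0 (given above): 34 live cells
Generation 1: 24 live cells
..####..
.##.#.#.
....###.
.....#..
#....##.
......#.
.##....#
#..##...
......##
Generation 2: 24 live cells
.##.##..
.##...#.
...##.#.
........
.....##.
.#...###
.###....
.###..##
........
Generation 3: 24 live cells
.###.#..
.#....#.
..##.#..
....#.#.
.....#.#
.#..##.#
#..###..
.#.#....
..#.....
Generation 4: 23 live cells
(generation 4 grid is the final answer)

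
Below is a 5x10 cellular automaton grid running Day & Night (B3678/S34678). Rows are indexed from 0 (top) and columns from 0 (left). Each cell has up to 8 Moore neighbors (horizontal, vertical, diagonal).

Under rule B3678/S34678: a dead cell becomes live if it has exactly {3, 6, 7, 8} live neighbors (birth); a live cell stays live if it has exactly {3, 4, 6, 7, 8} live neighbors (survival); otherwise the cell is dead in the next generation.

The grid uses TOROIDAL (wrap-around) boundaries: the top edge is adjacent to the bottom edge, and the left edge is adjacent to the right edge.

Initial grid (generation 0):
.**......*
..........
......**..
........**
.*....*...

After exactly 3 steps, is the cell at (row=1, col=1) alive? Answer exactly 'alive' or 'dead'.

Answer: dead

Derivation:
Simulating step by step:
Generation 0 (given above): 9 live cells
Generation 1: 6 live cells
*.........
..........
........*.
......*...
..*.....**
Generation 2: 4 live cells
.........*
..........
..........
.......***
..........
Generation 3: 2 live cells
..........
..........
........*.
..........
.........*

Cell (1,1) at generation 3: 0 -> dead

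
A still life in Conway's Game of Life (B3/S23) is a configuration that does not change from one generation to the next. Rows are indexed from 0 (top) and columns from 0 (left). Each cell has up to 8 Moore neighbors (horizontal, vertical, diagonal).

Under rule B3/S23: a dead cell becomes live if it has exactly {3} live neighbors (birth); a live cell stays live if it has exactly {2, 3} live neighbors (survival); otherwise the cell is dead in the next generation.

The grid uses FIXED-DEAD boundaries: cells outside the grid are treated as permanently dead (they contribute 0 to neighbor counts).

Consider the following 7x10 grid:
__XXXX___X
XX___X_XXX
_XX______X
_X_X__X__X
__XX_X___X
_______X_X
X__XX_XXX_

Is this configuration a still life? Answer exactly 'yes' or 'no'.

Compute generation 1 and compare to generation 0 (given above):
Generation 1:
_XXXXXX__X
X____XX__X
______XX_X
_X_XX___XX
__XXX_X__X
__X__X_X_X
______XXX_
Cell (0,1) differs: gen0=0 vs gen1=1 -> NOT a still life.

Answer: no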